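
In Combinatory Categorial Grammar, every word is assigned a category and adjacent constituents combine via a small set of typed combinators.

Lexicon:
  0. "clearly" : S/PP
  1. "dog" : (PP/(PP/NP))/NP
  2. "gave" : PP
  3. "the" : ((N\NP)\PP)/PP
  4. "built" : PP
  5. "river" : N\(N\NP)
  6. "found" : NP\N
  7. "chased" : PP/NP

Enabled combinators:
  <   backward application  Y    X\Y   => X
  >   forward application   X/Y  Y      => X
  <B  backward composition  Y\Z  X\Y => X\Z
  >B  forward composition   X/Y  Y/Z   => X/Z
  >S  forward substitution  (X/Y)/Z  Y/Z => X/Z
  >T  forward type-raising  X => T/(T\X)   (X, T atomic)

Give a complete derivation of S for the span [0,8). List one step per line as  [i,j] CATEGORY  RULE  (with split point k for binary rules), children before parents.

[0,8] S   >
  [0,1] "clearly" : S/PP
  [1,8] PP   >
    [1,7] PP/(PP/NP)   >
      [1,2] "dog" : (PP/(PP/NP))/NP
      [2,7] NP   <
        [2,6] N   <
          [2,5] N\NP   <
            [2,3] "gave" : PP
            [3,5] (N\NP)\PP   >
              [3,4] "the" : ((N\NP)\PP)/PP
              [4,5] "built" : PP
          [5,6] "river" : N\(N\NP)
        [6,7] "found" : NP\N
    [7,8] "chased" : PP/NP

[0,1] S/PP  lex  "clearly"
[1,2] (PP/(PP/NP))/NP  lex  "dog"
[2,3] PP  lex  "gave"
[3,4] ((N\NP)\PP)/PP  lex  "the"
[4,5] PP  lex  "built"
[3,5] (N\NP)\PP  >  k=4
[2,5] N\NP  <  k=3
[5,6] N\(N\NP)  lex  "river"
[2,6] N  <  k=5
[6,7] NP\N  lex  "found"
[2,7] NP  <  k=6
[1,7] PP/(PP/NP)  >  k=2
[7,8] PP/NP  lex  "chased"
[1,8] PP  >  k=7
[0,8] S  >  k=1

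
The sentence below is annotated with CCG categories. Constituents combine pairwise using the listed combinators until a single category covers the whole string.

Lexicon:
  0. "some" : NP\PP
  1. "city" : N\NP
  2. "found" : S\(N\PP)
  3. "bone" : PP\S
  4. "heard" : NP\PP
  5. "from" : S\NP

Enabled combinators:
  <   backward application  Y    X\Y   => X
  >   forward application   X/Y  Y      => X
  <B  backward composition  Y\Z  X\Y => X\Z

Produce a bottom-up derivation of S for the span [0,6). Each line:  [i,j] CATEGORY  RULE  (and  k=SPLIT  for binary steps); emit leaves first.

[0,1] NP\PP  lex  "some"
[1,2] N\NP  lex  "city"
[0,2] N\PP  <B  k=1
[2,3] S\(N\PP)  lex  "found"
[0,3] S  <  k=2
[3,4] PP\S  lex  "bone"
[4,5] NP\PP  lex  "heard"
[3,5] NP\S  <B  k=4
[0,5] NP  <  k=3
[5,6] S\NP  lex  "from"
[0,6] S  <  k=5

[0,6] S   <
  [0,5] NP   <
    [0,3] S   <
      [0,2] N\PP   <B
        [0,1] "some" : NP\PP
        [1,2] "city" : N\NP
      [2,3] "found" : S\(N\PP)
    [3,5] NP\S   <B
      [3,4] "bone" : PP\S
      [4,5] "heard" : NP\PP
  [5,6] "from" : S\NP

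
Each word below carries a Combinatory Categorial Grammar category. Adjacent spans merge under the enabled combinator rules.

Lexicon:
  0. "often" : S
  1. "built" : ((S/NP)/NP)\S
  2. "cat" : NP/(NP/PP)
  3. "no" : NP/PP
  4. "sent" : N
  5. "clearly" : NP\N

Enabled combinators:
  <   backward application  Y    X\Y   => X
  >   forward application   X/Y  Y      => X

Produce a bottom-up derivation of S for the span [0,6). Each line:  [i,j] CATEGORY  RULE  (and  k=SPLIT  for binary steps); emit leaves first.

[0,6] S   >
  [0,4] S/NP   >
    [0,2] (S/NP)/NP   <
      [0,1] "often" : S
      [1,2] "built" : ((S/NP)/NP)\S
    [2,4] NP   >
      [2,3] "cat" : NP/(NP/PP)
      [3,4] "no" : NP/PP
  [4,6] NP   <
    [4,5] "sent" : N
    [5,6] "clearly" : NP\N

[0,1] S  lex  "often"
[1,2] ((S/NP)/NP)\S  lex  "built"
[0,2] (S/NP)/NP  <  k=1
[2,3] NP/(NP/PP)  lex  "cat"
[3,4] NP/PP  lex  "no"
[2,4] NP  >  k=3
[0,4] S/NP  >  k=2
[4,5] N  lex  "sent"
[5,6] NP\N  lex  "clearly"
[4,6] NP  <  k=5
[0,6] S  >  k=4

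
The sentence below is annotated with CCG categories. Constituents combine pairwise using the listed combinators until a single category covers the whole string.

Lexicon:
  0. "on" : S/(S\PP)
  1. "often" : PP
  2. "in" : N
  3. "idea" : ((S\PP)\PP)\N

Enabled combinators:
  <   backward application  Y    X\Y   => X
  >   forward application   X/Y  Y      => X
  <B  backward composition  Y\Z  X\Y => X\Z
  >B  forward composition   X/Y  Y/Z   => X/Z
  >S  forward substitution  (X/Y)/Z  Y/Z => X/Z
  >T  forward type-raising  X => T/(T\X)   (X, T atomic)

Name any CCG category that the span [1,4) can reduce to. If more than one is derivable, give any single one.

S\PP

[0,4] S   >
  [0,1] "on" : S/(S\PP)
  [1,4] S\PP   <
    [1,2] "often" : PP
    [2,4] (S\PP)\PP   <
      [2,3] "in" : N
      [3,4] "idea" : ((S\PP)\PP)\N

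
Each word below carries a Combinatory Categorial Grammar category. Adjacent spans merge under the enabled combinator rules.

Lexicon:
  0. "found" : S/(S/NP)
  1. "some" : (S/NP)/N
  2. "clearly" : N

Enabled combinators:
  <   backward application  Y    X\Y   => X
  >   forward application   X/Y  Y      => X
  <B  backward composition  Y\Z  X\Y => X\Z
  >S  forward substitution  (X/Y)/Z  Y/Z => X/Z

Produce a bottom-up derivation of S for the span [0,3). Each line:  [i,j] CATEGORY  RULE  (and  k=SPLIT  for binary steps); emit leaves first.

[0,1] S/(S/NP)  lex  "found"
[1,2] (S/NP)/N  lex  "some"
[2,3] N  lex  "clearly"
[1,3] S/NP  >  k=2
[0,3] S  >  k=1

[0,3] S   >
  [0,1] "found" : S/(S/NP)
  [1,3] S/NP   >
    [1,2] "some" : (S/NP)/N
    [2,3] "clearly" : N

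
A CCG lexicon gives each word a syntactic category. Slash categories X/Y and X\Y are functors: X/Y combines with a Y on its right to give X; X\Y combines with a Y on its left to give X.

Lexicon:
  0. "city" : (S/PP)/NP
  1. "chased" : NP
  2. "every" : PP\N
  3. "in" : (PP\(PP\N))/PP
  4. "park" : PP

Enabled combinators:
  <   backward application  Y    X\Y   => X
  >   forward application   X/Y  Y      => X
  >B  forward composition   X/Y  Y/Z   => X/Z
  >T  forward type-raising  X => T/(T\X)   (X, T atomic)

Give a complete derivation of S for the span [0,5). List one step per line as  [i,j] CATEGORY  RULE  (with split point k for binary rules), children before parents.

[0,5] S   >
  [0,2] S/PP   >
    [0,1] "city" : (S/PP)/NP
    [1,2] "chased" : NP
  [2,5] PP   <
    [2,3] "every" : PP\N
    [3,5] PP\(PP\N)   >
      [3,4] "in" : (PP\(PP\N))/PP
      [4,5] "park" : PP

[0,1] (S/PP)/NP  lex  "city"
[1,2] NP  lex  "chased"
[0,2] S/PP  >  k=1
[2,3] PP\N  lex  "every"
[3,4] (PP\(PP\N))/PP  lex  "in"
[4,5] PP  lex  "park"
[3,5] PP\(PP\N)  >  k=4
[2,5] PP  <  k=3
[0,5] S  >  k=2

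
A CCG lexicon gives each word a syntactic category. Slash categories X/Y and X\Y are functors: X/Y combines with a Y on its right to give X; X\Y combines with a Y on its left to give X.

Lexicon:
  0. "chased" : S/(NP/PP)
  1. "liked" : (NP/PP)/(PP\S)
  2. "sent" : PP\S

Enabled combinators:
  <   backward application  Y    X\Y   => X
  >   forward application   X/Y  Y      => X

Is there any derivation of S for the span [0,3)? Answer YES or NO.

YES

[0,3] S   >
  [0,1] "chased" : S/(NP/PP)
  [1,3] NP/PP   >
    [1,2] "liked" : (NP/PP)/(PP\S)
    [2,3] "sent" : PP\S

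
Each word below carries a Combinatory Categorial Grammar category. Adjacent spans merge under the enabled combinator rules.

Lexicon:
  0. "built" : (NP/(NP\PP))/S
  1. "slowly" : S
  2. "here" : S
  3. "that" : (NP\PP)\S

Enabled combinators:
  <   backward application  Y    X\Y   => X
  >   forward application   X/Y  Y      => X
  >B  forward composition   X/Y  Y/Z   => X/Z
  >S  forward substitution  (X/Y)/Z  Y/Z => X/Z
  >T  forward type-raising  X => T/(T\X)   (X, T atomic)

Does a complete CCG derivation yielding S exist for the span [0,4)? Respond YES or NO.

(NP/(NP\PP))/S S S (NP\PP)\S
CKY chart[0,4] = {N/(N\NP), NP, NP/(NP\NP), PP/(PP\NP), S/(S\NP)}; S ∉ chart

NO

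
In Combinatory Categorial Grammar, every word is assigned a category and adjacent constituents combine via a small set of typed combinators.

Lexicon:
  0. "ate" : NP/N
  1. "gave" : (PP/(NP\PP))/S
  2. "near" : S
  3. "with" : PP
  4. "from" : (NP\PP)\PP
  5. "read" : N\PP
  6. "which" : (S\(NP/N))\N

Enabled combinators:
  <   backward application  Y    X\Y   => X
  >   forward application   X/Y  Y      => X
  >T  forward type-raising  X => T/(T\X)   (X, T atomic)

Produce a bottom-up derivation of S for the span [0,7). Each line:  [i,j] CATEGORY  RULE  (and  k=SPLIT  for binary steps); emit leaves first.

[0,7] S   <
  [0,1] "ate" : NP/N
  [1,7] S\(NP/N)   <
    [1,6] N   <
      [1,5] PP   >
        [1,3] PP/(NP\PP)   >
          [1,2] "gave" : (PP/(NP\PP))/S
          [2,3] "near" : S
        [3,5] NP\PP   <
          [3,4] "with" : PP
          [4,5] "from" : (NP\PP)\PP
      [5,6] "read" : N\PP
    [6,7] "which" : (S\(NP/N))\N

[0,1] NP/N  lex  "ate"
[1,2] (PP/(NP\PP))/S  lex  "gave"
[2,3] S  lex  "near"
[1,3] PP/(NP\PP)  >  k=2
[3,4] PP  lex  "with"
[4,5] (NP\PP)\PP  lex  "from"
[3,5] NP\PP  <  k=4
[1,5] PP  >  k=3
[5,6] N\PP  lex  "read"
[1,6] N  <  k=5
[6,7] (S\(NP/N))\N  lex  "which"
[1,7] S\(NP/N)  <  k=6
[0,7] S  <  k=1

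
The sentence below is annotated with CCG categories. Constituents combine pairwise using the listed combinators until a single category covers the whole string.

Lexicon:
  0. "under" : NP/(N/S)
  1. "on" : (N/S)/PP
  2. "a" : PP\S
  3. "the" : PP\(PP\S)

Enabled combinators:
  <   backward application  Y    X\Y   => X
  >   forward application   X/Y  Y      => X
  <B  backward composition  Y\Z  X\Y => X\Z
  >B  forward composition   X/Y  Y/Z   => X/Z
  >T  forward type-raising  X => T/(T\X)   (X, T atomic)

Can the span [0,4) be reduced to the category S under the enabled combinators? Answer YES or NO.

NO

NP/(N/S) (N/S)/PP PP\S PP\(PP\S)
CKY chart[0,4] = {N/(N\NP), NP, NP/(NP\NP), NP/(PP\PP), PP/(PP\NP), S/(S\NP)}; S ∉ chart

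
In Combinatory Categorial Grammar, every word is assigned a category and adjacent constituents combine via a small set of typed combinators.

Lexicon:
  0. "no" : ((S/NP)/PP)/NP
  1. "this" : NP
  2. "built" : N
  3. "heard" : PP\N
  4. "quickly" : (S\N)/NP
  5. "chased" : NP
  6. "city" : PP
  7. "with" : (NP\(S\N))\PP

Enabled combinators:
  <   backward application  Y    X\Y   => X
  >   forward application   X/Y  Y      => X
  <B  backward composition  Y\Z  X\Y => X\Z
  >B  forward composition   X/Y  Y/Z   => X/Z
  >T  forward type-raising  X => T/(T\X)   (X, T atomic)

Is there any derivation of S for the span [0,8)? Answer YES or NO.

[0,8] S   >
  [0,4] S/NP   >
    [0,2] (S/NP)/PP   >
      [0,1] "no" : ((S/NP)/PP)/NP
      [1,2] "this" : NP
    [2,4] PP   >
      [2,3] PP/(PP\N)   >T
        [2,3] "built" : N
      [3,4] "heard" : PP\N
  [4,8] NP   <
    [4,6] S\N   >
      [4,5] "quickly" : (S\N)/NP
      [5,6] "chased" : NP
    [6,8] NP\(S\N)   <
      [6,7] "city" : PP
      [7,8] "with" : (NP\(S\N))\PP

YES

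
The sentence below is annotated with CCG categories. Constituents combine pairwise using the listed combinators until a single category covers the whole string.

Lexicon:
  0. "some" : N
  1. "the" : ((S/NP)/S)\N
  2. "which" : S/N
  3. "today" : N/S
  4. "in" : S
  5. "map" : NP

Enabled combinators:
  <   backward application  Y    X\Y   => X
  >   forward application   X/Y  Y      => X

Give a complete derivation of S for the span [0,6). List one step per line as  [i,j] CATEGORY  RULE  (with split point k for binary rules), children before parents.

[0,6] S   >
  [0,5] S/NP   >
    [0,2] (S/NP)/S   <
      [0,1] "some" : N
      [1,2] "the" : ((S/NP)/S)\N
    [2,5] S   >
      [2,3] "which" : S/N
      [3,5] N   >
        [3,4] "today" : N/S
        [4,5] "in" : S
  [5,6] "map" : NP

[0,1] N  lex  "some"
[1,2] ((S/NP)/S)\N  lex  "the"
[0,2] (S/NP)/S  <  k=1
[2,3] S/N  lex  "which"
[3,4] N/S  lex  "today"
[4,5] S  lex  "in"
[3,5] N  >  k=4
[2,5] S  >  k=3
[0,5] S/NP  >  k=2
[5,6] NP  lex  "map"
[0,6] S  >  k=5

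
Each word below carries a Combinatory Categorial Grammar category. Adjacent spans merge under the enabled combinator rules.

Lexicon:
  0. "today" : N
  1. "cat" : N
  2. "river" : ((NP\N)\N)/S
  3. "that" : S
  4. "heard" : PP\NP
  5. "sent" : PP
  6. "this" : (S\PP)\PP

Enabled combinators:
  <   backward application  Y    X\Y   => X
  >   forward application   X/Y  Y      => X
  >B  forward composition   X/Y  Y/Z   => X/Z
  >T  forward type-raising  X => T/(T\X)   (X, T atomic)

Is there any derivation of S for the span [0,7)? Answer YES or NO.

[0,7] S   <
  [0,5] PP   <
    [0,4] NP   <
      [0,1] "today" : N
      [1,4] NP\N   <
        [1,2] "cat" : N
        [2,4] (NP\N)\N   >
          [2,3] "river" : ((NP\N)\N)/S
          [3,4] "that" : S
    [4,5] "heard" : PP\NP
  [5,7] S\PP   <
    [5,6] "sent" : PP
    [6,7] "this" : (S\PP)\PP

YES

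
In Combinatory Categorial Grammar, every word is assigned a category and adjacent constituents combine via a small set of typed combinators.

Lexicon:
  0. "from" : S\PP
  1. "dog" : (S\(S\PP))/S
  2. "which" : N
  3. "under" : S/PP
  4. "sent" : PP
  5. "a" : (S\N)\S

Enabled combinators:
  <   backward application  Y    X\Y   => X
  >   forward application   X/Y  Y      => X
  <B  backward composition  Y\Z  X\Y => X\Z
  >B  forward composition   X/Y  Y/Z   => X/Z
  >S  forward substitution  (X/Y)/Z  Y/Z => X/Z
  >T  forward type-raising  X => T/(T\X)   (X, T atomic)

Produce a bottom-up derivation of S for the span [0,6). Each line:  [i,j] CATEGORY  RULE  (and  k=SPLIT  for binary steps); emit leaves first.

[0,6] S   <
  [0,1] "from" : S\PP
  [1,6] S\(S\PP)   >
    [1,2] "dog" : (S\(S\PP))/S
    [2,6] S   >
      [2,3] S/(S\N)   >T
        [2,3] "which" : N
      [3,6] S\N   <
        [3,5] S   >
          [3,4] "under" : S/PP
          [4,5] "sent" : PP
        [5,6] "a" : (S\N)\S

[0,1] S\PP  lex  "from"
[1,2] (S\(S\PP))/S  lex  "dog"
[2,3] N  lex  "which"
[2,3] S/(S\N)  >T
[3,4] S/PP  lex  "under"
[4,5] PP  lex  "sent"
[3,5] S  >  k=4
[5,6] (S\N)\S  lex  "a"
[3,6] S\N  <  k=5
[2,6] S  >  k=3
[1,6] S\(S\PP)  >  k=2
[0,6] S  <  k=1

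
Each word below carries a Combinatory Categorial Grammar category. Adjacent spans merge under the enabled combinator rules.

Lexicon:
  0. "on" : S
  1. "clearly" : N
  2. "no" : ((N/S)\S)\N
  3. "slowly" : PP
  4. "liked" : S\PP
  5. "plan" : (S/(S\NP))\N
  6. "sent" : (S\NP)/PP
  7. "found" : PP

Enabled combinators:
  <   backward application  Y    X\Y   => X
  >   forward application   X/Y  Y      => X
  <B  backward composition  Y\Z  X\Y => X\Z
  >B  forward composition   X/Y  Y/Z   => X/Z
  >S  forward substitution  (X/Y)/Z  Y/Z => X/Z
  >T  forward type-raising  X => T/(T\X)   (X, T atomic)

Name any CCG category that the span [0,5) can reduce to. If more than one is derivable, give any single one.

[0,8] S   >
  [0,6] S/(S\NP)   <
    [0,5] N   >
      [0,3] N/S   <
        [0,1] "on" : S
        [1,3] (N/S)\S   <
          [1,2] "clearly" : N
          [2,3] "no" : ((N/S)\S)\N
      [3,5] S   <
        [3,4] "slowly" : PP
        [4,5] "liked" : S\PP
    [5,6] "plan" : (S/(S\NP))\N
  [6,8] S\NP   >
    [6,7] "sent" : (S\NP)/PP
    [7,8] "found" : PP

N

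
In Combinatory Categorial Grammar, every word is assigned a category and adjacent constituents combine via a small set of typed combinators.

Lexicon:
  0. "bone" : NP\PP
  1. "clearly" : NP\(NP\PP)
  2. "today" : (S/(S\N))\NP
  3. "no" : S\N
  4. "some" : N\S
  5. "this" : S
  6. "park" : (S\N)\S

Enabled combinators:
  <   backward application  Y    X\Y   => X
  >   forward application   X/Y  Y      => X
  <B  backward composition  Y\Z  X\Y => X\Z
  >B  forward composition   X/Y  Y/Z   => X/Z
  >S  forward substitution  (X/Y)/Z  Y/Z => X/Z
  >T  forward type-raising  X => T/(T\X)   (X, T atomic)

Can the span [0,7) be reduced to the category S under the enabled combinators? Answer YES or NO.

[0,7] S   >
  [0,3] S/(S\N)   <
    [0,2] NP   <
      [0,1] "bone" : NP\PP
      [1,2] "clearly" : NP\(NP\PP)
    [2,3] "today" : (S/(S\N))\NP
  [3,7] S\N   <B
    [3,4] "no" : S\N
    [4,7] S\S   <B
      [4,5] "some" : N\S
      [5,7] S\N   <
        [5,6] "this" : S
        [6,7] "park" : (S\N)\S

YES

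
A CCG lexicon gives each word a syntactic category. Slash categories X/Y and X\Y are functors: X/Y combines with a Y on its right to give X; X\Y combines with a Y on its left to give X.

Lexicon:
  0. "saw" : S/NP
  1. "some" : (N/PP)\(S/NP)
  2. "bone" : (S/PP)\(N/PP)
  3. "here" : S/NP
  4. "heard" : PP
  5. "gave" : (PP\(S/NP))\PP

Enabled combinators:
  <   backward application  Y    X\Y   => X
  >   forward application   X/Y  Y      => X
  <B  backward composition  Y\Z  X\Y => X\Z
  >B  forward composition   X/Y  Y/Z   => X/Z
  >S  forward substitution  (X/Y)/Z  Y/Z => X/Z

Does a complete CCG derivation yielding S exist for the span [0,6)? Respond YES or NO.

[0,6] S   >
  [0,3] S/PP   <
    [0,2] N/PP   <
      [0,1] "saw" : S/NP
      [1,2] "some" : (N/PP)\(S/NP)
    [2,3] "bone" : (S/PP)\(N/PP)
  [3,6] PP   <
    [3,4] "here" : S/NP
    [4,6] PP\(S/NP)   <
      [4,5] "heard" : PP
      [5,6] "gave" : (PP\(S/NP))\PP

YES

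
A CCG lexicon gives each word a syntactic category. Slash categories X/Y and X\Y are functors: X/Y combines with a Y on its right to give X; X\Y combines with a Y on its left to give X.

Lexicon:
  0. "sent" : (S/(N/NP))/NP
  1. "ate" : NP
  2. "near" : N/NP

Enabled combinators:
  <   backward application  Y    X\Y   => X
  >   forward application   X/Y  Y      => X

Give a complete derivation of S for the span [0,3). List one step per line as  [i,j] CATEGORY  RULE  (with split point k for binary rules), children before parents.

[0,1] (S/(N/NP))/NP  lex  "sent"
[1,2] NP  lex  "ate"
[0,2] S/(N/NP)  >  k=1
[2,3] N/NP  lex  "near"
[0,3] S  >  k=2

[0,3] S   >
  [0,2] S/(N/NP)   >
    [0,1] "sent" : (S/(N/NP))/NP
    [1,2] "ate" : NP
  [2,3] "near" : N/NP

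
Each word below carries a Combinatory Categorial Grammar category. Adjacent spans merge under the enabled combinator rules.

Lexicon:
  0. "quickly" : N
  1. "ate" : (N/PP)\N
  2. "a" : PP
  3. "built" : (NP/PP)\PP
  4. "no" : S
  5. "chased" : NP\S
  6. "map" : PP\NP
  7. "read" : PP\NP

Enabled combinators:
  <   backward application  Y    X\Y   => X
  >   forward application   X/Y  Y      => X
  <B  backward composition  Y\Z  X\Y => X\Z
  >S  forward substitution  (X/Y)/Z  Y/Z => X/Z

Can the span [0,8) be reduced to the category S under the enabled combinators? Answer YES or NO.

N (N/PP)\N PP (NP/PP)\PP S NP\S PP\NP PP\NP
CKY chart[0,8] = {N}; S ∉ chart

NO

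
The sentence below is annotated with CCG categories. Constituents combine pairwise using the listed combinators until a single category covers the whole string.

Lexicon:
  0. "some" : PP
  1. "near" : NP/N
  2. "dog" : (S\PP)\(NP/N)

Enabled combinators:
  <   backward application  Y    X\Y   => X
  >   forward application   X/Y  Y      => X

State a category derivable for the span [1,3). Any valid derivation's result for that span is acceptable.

[0,3] S   <
  [0,1] "some" : PP
  [1,3] S\PP   <
    [1,2] "near" : NP/N
    [2,3] "dog" : (S\PP)\(NP/N)

S\PP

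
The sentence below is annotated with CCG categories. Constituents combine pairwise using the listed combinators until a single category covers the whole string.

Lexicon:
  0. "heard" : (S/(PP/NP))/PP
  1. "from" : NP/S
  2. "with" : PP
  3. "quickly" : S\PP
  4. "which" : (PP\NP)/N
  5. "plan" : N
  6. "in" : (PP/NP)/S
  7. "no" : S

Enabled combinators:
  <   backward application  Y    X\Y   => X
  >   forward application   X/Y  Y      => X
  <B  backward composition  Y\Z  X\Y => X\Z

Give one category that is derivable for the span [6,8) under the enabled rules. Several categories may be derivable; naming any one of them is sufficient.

PP/NP

[0,8] S   >
  [0,6] S/(PP/NP)   >
    [0,1] "heard" : (S/(PP/NP))/PP
    [1,6] PP   <
      [1,4] NP   >
        [1,2] "from" : NP/S
        [2,4] S   <
          [2,3] "with" : PP
          [3,4] "quickly" : S\PP
      [4,6] PP\NP   >
        [4,5] "which" : (PP\NP)/N
        [5,6] "plan" : N
  [6,8] PP/NP   >
    [6,7] "in" : (PP/NP)/S
    [7,8] "no" : S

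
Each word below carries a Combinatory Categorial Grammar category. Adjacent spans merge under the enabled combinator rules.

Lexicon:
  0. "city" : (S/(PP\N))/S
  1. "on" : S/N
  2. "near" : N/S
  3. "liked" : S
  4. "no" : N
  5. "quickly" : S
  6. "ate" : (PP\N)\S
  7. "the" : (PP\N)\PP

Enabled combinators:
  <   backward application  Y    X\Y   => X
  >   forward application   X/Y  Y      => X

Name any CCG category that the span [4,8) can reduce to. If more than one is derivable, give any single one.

PP\N

[0,8] S   >
  [0,4] S/(PP\N)   >
    [0,1] "city" : (S/(PP\N))/S
    [1,4] S   >
      [1,2] "on" : S/N
      [2,4] N   >
        [2,3] "near" : N/S
        [3,4] "liked" : S
  [4,8] PP\N   <
    [4,7] PP   <
      [4,5] "no" : N
      [5,7] PP\N   <
        [5,6] "quickly" : S
        [6,7] "ate" : (PP\N)\S
    [7,8] "the" : (PP\N)\PP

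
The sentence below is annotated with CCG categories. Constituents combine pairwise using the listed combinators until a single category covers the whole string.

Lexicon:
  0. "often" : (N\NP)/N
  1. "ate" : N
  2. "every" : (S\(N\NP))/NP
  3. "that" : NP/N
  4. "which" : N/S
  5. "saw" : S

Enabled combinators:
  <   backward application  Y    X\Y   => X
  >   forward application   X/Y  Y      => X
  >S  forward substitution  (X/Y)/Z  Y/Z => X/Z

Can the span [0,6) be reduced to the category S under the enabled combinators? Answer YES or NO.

[0,6] S   <
  [0,2] N\NP   >
    [0,1] "often" : (N\NP)/N
    [1,2] "ate" : N
  [2,6] S\(N\NP)   >
    [2,3] "every" : (S\(N\NP))/NP
    [3,6] NP   >
      [3,4] "that" : NP/N
      [4,6] N   >
        [4,5] "which" : N/S
        [5,6] "saw" : S

YES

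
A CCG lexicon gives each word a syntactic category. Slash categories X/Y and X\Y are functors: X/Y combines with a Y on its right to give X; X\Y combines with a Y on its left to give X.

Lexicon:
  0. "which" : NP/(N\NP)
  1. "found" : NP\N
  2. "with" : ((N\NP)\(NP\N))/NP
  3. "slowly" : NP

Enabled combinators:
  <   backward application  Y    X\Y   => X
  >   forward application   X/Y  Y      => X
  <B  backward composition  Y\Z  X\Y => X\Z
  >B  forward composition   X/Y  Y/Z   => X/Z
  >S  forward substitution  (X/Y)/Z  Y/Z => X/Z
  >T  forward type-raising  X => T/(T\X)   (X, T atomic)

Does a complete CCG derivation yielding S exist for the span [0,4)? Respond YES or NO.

NP/(N\NP) NP\N ((N\NP)\(NP\N))/NP NP
CKY chart[0,4] = {N/(N\NP), NP, NP/(NP\NP), PP/(PP\NP), S/(S\NP)}; S ∉ chart

NO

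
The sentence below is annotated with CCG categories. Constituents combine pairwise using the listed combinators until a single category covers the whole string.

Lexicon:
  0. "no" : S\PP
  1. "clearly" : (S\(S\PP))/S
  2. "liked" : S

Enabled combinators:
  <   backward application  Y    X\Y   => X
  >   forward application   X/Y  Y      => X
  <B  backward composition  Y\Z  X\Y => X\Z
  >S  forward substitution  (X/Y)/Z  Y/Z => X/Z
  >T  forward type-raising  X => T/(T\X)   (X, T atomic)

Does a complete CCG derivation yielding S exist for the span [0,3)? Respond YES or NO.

[0,3] S   <
  [0,1] "no" : S\PP
  [1,3] S\(S\PP)   >
    [1,2] "clearly" : (S\(S\PP))/S
    [2,3] "liked" : S

YES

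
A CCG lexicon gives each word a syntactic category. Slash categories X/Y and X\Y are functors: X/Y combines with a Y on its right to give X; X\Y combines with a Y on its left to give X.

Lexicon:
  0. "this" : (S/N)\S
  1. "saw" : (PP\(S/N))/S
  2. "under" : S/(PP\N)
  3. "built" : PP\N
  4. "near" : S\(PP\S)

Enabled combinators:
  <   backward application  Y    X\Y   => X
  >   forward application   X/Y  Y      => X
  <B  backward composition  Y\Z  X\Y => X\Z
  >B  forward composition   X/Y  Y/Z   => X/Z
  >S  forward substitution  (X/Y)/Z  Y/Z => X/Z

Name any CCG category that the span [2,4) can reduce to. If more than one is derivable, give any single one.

S

[0,5] S   <
  [0,4] PP\S   <B
    [0,1] "this" : (S/N)\S
    [1,4] PP\(S/N)   >
      [1,2] "saw" : (PP\(S/N))/S
      [2,4] S   >
        [2,3] "under" : S/(PP\N)
        [3,4] "built" : PP\N
  [4,5] "near" : S\(PP\S)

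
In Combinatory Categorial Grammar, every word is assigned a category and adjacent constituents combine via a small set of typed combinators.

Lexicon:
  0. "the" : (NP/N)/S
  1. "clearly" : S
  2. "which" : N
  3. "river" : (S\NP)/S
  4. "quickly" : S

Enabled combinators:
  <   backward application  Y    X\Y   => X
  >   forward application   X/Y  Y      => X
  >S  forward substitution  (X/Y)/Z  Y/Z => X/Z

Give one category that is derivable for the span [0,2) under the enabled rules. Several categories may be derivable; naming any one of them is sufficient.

NP/N

[0,5] S   <
  [0,3] NP   >
    [0,2] NP/N   >
      [0,1] "the" : (NP/N)/S
      [1,2] "clearly" : S
    [2,3] "which" : N
  [3,5] S\NP   >
    [3,4] "river" : (S\NP)/S
    [4,5] "quickly" : S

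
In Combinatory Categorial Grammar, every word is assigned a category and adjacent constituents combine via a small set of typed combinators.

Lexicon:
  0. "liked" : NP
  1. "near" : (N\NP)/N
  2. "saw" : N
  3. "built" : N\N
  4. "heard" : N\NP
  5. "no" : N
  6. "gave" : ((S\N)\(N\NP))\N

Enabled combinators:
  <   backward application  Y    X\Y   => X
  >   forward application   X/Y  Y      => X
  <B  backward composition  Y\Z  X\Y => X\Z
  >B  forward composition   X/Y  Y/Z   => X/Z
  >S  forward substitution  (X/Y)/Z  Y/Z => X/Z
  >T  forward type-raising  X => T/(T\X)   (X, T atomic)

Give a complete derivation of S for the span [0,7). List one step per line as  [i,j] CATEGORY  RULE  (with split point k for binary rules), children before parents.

[0,7] S   >
  [0,1] S/(S\NP)   >T
    [0,1] "liked" : NP
  [1,7] S\NP   <B
    [1,3] N\NP   >
      [1,2] "near" : (N\NP)/N
      [2,3] "saw" : N
    [3,7] S\N   <B
      [3,4] "built" : N\N
      [4,7] S\N   <
        [4,5] "heard" : N\NP
        [5,7] (S\N)\(N\NP)   <
          [5,6] "no" : N
          [6,7] "gave" : ((S\N)\(N\NP))\N

[0,1] NP  lex  "liked"
[0,1] S/(S\NP)  >T
[1,2] (N\NP)/N  lex  "near"
[2,3] N  lex  "saw"
[1,3] N\NP  >  k=2
[3,4] N\N  lex  "built"
[4,5] N\NP  lex  "heard"
[5,6] N  lex  "no"
[6,7] ((S\N)\(N\NP))\N  lex  "gave"
[5,7] (S\N)\(N\NP)  <  k=6
[4,7] S\N  <  k=5
[3,7] S\N  <B  k=4
[1,7] S\NP  <B  k=3
[0,7] S  >  k=1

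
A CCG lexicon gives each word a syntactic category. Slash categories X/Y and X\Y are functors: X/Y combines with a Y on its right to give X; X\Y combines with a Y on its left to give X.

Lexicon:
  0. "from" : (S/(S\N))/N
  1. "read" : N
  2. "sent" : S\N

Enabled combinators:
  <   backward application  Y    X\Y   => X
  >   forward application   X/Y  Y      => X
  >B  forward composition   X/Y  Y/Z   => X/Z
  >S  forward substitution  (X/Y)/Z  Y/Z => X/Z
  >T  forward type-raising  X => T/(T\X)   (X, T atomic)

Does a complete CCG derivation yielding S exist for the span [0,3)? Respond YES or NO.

[0,3] S   >
  [0,2] S/(S\N)   >
    [0,1] "from" : (S/(S\N))/N
    [1,2] "read" : N
  [2,3] "sent" : S\N

YES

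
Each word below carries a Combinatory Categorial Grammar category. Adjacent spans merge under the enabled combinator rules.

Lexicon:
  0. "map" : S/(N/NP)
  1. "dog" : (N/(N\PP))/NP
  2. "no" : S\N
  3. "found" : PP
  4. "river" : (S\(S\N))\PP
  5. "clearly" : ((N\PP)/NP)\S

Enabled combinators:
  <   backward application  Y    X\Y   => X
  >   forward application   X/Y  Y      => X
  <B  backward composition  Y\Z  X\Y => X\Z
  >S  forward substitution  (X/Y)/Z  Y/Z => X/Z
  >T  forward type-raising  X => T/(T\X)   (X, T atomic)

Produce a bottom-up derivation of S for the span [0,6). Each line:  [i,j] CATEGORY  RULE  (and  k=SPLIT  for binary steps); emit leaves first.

[0,1] S/(N/NP)  lex  "map"
[1,2] (N/(N\PP))/NP  lex  "dog"
[2,3] S\N  lex  "no"
[3,4] PP  lex  "found"
[4,5] (S\(S\N))\PP  lex  "river"
[3,5] S\(S\N)  <  k=4
[2,5] S  <  k=3
[5,6] ((N\PP)/NP)\S  lex  "clearly"
[2,6] (N\PP)/NP  <  k=5
[1,6] N/NP  >S  k=2
[0,6] S  >  k=1

[0,6] S   >
  [0,1] "map" : S/(N/NP)
  [1,6] N/NP   >S
    [1,2] "dog" : (N/(N\PP))/NP
    [2,6] (N\PP)/NP   <
      [2,5] S   <
        [2,3] "no" : S\N
        [3,5] S\(S\N)   <
          [3,4] "found" : PP
          [4,5] "river" : (S\(S\N))\PP
      [5,6] "clearly" : ((N\PP)/NP)\S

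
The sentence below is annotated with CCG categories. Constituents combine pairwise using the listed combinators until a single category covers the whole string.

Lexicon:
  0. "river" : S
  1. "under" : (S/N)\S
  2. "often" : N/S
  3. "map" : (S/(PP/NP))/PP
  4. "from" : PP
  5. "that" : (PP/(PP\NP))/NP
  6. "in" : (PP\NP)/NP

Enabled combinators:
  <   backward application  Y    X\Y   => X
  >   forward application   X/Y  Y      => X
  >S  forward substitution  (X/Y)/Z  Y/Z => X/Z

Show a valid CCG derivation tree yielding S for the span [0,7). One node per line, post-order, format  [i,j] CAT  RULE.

[0,7] S   >
  [0,2] S/N   <
    [0,1] "river" : S
    [1,2] "under" : (S/N)\S
  [2,7] N   >
    [2,3] "often" : N/S
    [3,7] S   >
      [3,5] S/(PP/NP)   >
        [3,4] "map" : (S/(PP/NP))/PP
        [4,5] "from" : PP
      [5,7] PP/NP   >S
        [5,6] "that" : (PP/(PP\NP))/NP
        [6,7] "in" : (PP\NP)/NP

[0,1] S  lex  "river"
[1,2] (S/N)\S  lex  "under"
[0,2] S/N  <  k=1
[2,3] N/S  lex  "often"
[3,4] (S/(PP/NP))/PP  lex  "map"
[4,5] PP  lex  "from"
[3,5] S/(PP/NP)  >  k=4
[5,6] (PP/(PP\NP))/NP  lex  "that"
[6,7] (PP\NP)/NP  lex  "in"
[5,7] PP/NP  >S  k=6
[3,7] S  >  k=5
[2,7] N  >  k=3
[0,7] S  >  k=2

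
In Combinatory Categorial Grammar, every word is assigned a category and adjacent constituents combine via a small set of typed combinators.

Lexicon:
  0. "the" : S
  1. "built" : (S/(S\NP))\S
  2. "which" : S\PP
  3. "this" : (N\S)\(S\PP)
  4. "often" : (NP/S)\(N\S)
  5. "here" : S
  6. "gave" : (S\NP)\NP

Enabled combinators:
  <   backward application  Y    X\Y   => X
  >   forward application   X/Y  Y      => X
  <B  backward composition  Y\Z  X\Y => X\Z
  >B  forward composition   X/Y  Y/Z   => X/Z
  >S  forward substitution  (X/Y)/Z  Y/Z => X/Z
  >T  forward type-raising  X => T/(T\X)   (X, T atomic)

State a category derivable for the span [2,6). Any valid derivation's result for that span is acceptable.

NP

[0,7] S   >
  [0,2] S/(S\NP)   <
    [0,1] "the" : S
    [1,2] "built" : (S/(S\NP))\S
  [2,7] S\NP   <
    [2,6] NP   >
      [2,5] NP/S   <
        [2,4] N\S   <
          [2,3] "which" : S\PP
          [3,4] "this" : (N\S)\(S\PP)
        [4,5] "often" : (NP/S)\(N\S)
      [5,6] "here" : S
    [6,7] "gave" : (S\NP)\NP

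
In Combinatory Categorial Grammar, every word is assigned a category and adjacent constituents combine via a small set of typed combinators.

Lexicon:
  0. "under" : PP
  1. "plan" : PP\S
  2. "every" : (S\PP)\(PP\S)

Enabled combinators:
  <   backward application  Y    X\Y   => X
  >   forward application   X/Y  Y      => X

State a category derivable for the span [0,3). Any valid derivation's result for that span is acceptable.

S

[0,3] S   <
  [0,1] "under" : PP
  [1,3] S\PP   <
    [1,2] "plan" : PP\S
    [2,3] "every" : (S\PP)\(PP\S)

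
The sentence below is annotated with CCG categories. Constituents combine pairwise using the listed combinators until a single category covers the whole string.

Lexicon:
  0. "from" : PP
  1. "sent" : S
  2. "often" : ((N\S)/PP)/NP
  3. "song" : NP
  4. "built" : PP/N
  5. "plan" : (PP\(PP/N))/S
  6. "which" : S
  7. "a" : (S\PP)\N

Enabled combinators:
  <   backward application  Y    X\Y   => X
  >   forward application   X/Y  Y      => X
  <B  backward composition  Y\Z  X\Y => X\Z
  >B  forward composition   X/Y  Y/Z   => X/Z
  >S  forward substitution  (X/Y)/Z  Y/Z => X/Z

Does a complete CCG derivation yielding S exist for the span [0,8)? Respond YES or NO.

[0,8] S   <
  [0,1] "from" : PP
  [1,8] S\PP   <
    [1,7] N   <
      [1,2] "sent" : S
      [2,7] N\S   >
        [2,4] (N\S)/PP   >
          [2,3] "often" : ((N\S)/PP)/NP
          [3,4] "song" : NP
        [4,7] PP   <
          [4,5] "built" : PP/N
          [5,7] PP\(PP/N)   >
            [5,6] "plan" : (PP\(PP/N))/S
            [6,7] "which" : S
    [7,8] "a" : (S\PP)\N

YES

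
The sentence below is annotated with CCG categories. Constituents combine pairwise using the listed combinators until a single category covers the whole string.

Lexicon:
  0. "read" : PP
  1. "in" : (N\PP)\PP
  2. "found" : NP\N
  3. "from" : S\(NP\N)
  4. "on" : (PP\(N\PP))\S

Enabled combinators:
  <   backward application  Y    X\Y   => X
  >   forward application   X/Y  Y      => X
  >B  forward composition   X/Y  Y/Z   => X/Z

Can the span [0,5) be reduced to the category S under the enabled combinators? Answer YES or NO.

NO

PP (N\PP)\PP NP\N S\(NP\N) (PP\(N\PP))\S
CKY chart[0,5] = {PP}; S ∉ chart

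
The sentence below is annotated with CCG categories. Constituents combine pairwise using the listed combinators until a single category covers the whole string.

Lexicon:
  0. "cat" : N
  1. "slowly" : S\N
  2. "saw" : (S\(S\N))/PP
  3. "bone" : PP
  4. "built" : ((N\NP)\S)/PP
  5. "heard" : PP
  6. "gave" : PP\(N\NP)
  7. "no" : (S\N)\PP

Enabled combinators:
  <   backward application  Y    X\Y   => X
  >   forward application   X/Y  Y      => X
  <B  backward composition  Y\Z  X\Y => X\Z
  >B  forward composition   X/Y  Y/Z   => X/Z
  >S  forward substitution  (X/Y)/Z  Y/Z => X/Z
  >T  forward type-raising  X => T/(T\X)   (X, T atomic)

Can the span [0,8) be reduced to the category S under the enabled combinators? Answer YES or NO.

YES

[0,8] S   >
  [0,1] S/(S\N)   >T
    [0,1] "cat" : N
  [1,8] S\N   <
    [1,7] PP   <
      [1,4] S   <
        [1,2] "slowly" : S\N
        [2,4] S\(S\N)   >
          [2,3] "saw" : (S\(S\N))/PP
          [3,4] "bone" : PP
      [4,7] PP\S   <B
        [4,6] (N\NP)\S   >
          [4,5] "built" : ((N\NP)\S)/PP
          [5,6] "heard" : PP
        [6,7] "gave" : PP\(N\NP)
    [7,8] "no" : (S\N)\PP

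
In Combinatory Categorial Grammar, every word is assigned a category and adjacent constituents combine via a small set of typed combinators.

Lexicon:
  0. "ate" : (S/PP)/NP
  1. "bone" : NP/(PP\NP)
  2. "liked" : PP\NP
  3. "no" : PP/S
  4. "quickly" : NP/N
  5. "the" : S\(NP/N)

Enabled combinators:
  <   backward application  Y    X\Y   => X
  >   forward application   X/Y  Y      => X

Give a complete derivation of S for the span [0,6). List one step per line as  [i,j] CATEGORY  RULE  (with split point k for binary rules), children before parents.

[0,6] S   >
  [0,3] S/PP   >
    [0,1] "ate" : (S/PP)/NP
    [1,3] NP   >
      [1,2] "bone" : NP/(PP\NP)
      [2,3] "liked" : PP\NP
  [3,6] PP   >
    [3,4] "no" : PP/S
    [4,6] S   <
      [4,5] "quickly" : NP/N
      [5,6] "the" : S\(NP/N)

[0,1] (S/PP)/NP  lex  "ate"
[1,2] NP/(PP\NP)  lex  "bone"
[2,3] PP\NP  lex  "liked"
[1,3] NP  >  k=2
[0,3] S/PP  >  k=1
[3,4] PP/S  lex  "no"
[4,5] NP/N  lex  "quickly"
[5,6] S\(NP/N)  lex  "the"
[4,6] S  <  k=5
[3,6] PP  >  k=4
[0,6] S  >  k=3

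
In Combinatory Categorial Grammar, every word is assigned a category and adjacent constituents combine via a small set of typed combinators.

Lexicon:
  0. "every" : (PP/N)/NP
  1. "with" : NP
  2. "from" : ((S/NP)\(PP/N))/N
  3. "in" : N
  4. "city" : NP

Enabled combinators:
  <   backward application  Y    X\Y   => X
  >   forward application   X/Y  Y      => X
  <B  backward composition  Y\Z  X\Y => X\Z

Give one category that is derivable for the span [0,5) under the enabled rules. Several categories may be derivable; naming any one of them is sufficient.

[0,5] S   >
  [0,4] S/NP   <
    [0,2] PP/N   >
      [0,1] "every" : (PP/N)/NP
      [1,2] "with" : NP
    [2,4] (S/NP)\(PP/N)   >
      [2,3] "from" : ((S/NP)\(PP/N))/N
      [3,4] "in" : N
  [4,5] "city" : NP

S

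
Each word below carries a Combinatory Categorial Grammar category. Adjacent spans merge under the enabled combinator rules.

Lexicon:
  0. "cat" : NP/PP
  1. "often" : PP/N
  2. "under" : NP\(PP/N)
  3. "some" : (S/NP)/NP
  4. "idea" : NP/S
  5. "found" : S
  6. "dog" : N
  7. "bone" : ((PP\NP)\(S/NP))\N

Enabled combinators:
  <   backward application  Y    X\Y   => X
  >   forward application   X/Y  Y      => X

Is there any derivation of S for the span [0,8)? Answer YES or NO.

NO

NP/PP PP/N NP\(PP/N) (S/NP)/NP NP/S S N ((PP\NP)\(S/NP))\N
CKY chart[0,8] = {NP}; S ∉ chart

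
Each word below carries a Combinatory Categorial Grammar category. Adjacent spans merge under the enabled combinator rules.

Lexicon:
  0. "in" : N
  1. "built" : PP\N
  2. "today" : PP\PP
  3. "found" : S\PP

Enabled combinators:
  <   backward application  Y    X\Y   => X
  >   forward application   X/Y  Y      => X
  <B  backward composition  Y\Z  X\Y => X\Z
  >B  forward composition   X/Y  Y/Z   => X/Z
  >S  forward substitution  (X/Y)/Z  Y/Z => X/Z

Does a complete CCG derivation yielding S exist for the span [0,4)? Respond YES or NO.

[0,4] S   <
  [0,3] PP   <
    [0,1] "in" : N
    [1,3] PP\N   <B
      [1,2] "built" : PP\N
      [2,3] "today" : PP\PP
  [3,4] "found" : S\PP

YES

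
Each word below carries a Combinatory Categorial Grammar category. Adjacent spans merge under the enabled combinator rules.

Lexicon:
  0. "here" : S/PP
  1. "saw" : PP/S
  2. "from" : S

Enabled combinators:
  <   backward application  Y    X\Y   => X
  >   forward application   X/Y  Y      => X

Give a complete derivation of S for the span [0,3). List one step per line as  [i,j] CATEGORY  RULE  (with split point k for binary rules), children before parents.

[0,3] S   >
  [0,1] "here" : S/PP
  [1,3] PP   >
    [1,2] "saw" : PP/S
    [2,3] "from" : S

[0,1] S/PP  lex  "here"
[1,2] PP/S  lex  "saw"
[2,3] S  lex  "from"
[1,3] PP  >  k=2
[0,3] S  >  k=1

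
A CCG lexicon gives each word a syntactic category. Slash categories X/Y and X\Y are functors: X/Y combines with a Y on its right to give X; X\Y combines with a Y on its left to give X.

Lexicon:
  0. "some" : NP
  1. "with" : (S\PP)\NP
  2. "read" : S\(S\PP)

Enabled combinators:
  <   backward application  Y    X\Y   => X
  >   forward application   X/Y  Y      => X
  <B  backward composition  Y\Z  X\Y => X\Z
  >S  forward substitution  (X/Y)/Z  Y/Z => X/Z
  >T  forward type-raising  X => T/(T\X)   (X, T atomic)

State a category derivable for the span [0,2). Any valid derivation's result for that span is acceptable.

[0,3] S   <
  [0,2] S\PP   <
    [0,1] "some" : NP
    [1,2] "with" : (S\PP)\NP
  [2,3] "read" : S\(S\PP)

S\PP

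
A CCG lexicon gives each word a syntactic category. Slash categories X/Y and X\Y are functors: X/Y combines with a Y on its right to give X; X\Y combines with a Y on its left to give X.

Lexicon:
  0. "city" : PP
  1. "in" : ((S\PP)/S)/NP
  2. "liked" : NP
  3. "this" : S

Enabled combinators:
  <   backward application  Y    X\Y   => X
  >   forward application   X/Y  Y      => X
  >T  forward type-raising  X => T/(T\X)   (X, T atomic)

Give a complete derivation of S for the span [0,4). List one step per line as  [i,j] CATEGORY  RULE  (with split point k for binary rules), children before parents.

[0,4] S   >
  [0,1] S/(S\PP)   >T
    [0,1] "city" : PP
  [1,4] S\PP   >
    [1,3] (S\PP)/S   >
      [1,2] "in" : ((S\PP)/S)/NP
      [2,3] "liked" : NP
    [3,4] "this" : S

[0,1] PP  lex  "city"
[0,1] S/(S\PP)  >T
[1,2] ((S\PP)/S)/NP  lex  "in"
[2,3] NP  lex  "liked"
[1,3] (S\PP)/S  >  k=2
[3,4] S  lex  "this"
[1,4] S\PP  >  k=3
[0,4] S  >  k=1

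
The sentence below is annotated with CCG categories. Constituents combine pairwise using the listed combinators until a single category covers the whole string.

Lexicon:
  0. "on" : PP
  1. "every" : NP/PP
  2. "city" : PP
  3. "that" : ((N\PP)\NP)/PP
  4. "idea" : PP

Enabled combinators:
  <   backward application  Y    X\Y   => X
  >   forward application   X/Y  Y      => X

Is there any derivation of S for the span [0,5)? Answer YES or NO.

NO

PP NP/PP PP ((N\PP)\NP)/PP PP
CKY chart[0,5] = {N}; S ∉ chart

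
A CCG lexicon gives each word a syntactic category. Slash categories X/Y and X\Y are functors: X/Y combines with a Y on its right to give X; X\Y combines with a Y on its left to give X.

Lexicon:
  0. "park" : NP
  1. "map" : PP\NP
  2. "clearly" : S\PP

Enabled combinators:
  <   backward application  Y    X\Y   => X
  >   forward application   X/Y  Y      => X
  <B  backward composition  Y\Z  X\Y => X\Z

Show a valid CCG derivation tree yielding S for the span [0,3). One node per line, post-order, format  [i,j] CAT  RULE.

[0,1] NP  lex  "park"
[1,2] PP\NP  lex  "map"
[2,3] S\PP  lex  "clearly"
[1,3] S\NP  <B  k=2
[0,3] S  <  k=1

[0,3] S   <
  [0,1] "park" : NP
  [1,3] S\NP   <B
    [1,2] "map" : PP\NP
    [2,3] "clearly" : S\PP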